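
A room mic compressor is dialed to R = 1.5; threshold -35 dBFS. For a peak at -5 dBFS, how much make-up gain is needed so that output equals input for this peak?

10 dB

Without make-up, output = threshold + overshoot/1.5 = -35 + 20 = -15 dBFS.
Gap to target: 10 dB.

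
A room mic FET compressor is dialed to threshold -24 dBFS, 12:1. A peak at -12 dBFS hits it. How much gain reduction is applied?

The signal is 12 dB above threshold.
After 12:1 compression the overshoot becomes 12/12 = 1 dB.
So the signal is attenuated by 12 − 1 = 11 dB.

11 dB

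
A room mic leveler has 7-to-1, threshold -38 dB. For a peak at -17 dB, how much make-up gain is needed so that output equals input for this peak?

The peak compresses to -38 + 21/7 = -35 dB.
To reach -17 dB requires -17 − (-35) = 18 dB of make-up.

18 dB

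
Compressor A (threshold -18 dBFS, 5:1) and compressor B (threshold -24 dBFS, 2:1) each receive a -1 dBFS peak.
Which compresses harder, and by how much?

A: overshoot 17 dB → output overshoot 3.4 dB → GR 13.6 dB.
B: overshoot 23 dB → output overshoot 11.5 dB → GR 11.5 dB.
A applies 2.1 dB more gain reduction.

A, by 2.1 dB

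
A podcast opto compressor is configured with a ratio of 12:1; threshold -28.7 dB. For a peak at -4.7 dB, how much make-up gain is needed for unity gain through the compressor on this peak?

22 dB

Overshoot 24 dB → 24/12 = 2 dB after compression, so the compressed level is -28.7 + 2 = -26.7 dB.
Make-up = target − compressed = -4.7 − (-26.7) = 22 dB.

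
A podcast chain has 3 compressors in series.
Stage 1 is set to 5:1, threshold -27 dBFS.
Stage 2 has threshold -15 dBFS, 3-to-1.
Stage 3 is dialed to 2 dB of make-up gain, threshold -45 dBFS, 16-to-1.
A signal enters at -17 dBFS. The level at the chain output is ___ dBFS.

Stage 1: overshoot 10 dB → 10/5 = 2 dB → -25 dBFS.
Stage 2: -25 dBFS ≤ -15 dBFS, so stage 2 doesn't engage; output -25 dBFS.
Stage 3: -25 dBFS is 20 dB over -45 dBFS; at 16:1 that becomes 1.25 dB over, giving -43.75 dBFS; +2 dB make-up → -41.75 dBFS.

-41.75 dBFS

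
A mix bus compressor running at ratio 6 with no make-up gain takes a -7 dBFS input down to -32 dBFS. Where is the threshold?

Gain reduction = -7 − (-32) = 25 dB; output overshoot = GR / (R − 1) = 25 / 5 = 5 dB.
Threshold = output − output overshoot = -32 − 5 = -37 dBFS.

-37 dBFS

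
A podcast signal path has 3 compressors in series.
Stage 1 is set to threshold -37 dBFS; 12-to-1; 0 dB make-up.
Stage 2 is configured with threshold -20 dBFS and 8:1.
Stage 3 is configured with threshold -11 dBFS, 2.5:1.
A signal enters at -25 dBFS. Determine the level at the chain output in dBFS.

Stage 1: -25 dBFS is 12 dB over -37 dBFS; at 12:1 that becomes 1 dB over, giving -36 dBFS.
Stage 2: below threshold (-36 ≤ -20); passes unchanged; output -36 dBFS.
Stage 3: below threshold (-36 ≤ -11); passes unchanged; output -36 dBFS.

-36 dBFS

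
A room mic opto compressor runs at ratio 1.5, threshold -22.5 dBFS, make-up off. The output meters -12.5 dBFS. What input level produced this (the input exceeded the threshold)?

-7.5 dBFS

The compressed level sits -12.5 − (-22.5) = 10 dB over threshold.
Undo the ratio: input overshoot = 10 × 1.5 = 15 dB, giving input = -7.5 dBFS.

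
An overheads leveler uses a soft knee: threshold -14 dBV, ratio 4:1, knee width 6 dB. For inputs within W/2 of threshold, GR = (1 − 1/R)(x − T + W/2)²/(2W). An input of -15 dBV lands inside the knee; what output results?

x − T + W/2 = -15 − (-14) + 3 = 2.
GR = (1 − 1/4) × 2² / 12 = 0.75 × 4 / 12 = 0.25 dB.
Output = -15 − 0.25 = -15.25 dBV.

-15.25 dBV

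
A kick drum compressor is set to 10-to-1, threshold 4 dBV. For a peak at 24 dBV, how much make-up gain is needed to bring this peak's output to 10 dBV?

4 dB

The peak compresses to 4 + 20/10 = 6 dBV.
To reach 10 dBV requires 10 − 6 = 4 dB of make-up.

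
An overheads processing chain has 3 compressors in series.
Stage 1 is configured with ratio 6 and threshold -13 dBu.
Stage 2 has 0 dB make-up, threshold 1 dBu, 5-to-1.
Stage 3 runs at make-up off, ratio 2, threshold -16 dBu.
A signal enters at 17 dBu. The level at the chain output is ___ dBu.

-12 dBu

Stage 1: 30 dB above -13 dBu, reduced 6:1 to 5 dB above → -8 dBu.
Stage 2: -8 dBu ≤ 1 dBu, so stage 2 doesn't engage; output -8 dBu.
Stage 3: 8 dB above -16 dBu, reduced 2:1 to 4 dB above → -12 dBu.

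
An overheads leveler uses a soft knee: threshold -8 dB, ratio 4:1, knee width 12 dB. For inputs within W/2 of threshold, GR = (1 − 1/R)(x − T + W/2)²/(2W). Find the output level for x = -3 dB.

-6.78125 dB

x − T + W/2 = -3 − (-8) + 6 = 11.
GR = (1 − 1/4) × 11² / 24 = 0.75 × 121 / 24 = 3.78125 dB.
Output = -3 − 3.78125 = -6.78125 dB.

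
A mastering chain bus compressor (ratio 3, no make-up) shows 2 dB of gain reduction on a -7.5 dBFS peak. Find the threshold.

Let T be the threshold. Output overshoot = (input overshoot)/R, so -9.5 − T = (-7.5 − T)/3.
3·(-9.5 − T) = -7.5 − T → 2·T = -28.5 − (-7.5) = -21.
T = -21/2 = -10.5 dBFS.

-10.5 dBFS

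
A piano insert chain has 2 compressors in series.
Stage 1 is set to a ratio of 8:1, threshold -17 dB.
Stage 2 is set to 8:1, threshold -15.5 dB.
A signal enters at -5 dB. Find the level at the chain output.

-15.5 dB

Stage 1: -5 dB is 12 dB over -17 dB; at 8:1 that becomes 1.5 dB over, giving -15.5 dB.
Stage 2: -15.5 dB ≤ -15.5 dB, so stage 2 doesn't engage; output -15.5 dB.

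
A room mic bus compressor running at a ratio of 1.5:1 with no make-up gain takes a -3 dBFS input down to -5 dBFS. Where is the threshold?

-9 dBFS

Input is 6 dB above T (since output overshoot × R = input overshoot: (-5 − T)·1.5 = -3 − T gives T = -9 dBFS).
Check: -9 + (-3 − (-9))/1.5 = -9 + 4 = -5 dBFS. ✓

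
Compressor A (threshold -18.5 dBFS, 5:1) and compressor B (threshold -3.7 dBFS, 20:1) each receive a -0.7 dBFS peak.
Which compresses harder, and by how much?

A, by 11.39 dB

A: 17.8 dB over, compressed to 3.56 dB over, so 14.24 dB of GR.
B: 3 dB over, compressed to 0.15 dB over, so 2.85 dB of GR.
A applies 11.39 dB more gain reduction.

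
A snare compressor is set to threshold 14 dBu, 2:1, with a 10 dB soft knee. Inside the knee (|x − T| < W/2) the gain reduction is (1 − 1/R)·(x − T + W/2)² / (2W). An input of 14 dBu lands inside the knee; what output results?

13.375 dBu

x − T + W/2 = 14 − 14 + 5 = 5.
GR = (1 − 1/2) × 5² / 20 = 0.5 × 25 / 20 = 0.625 dB.
Output = 14 − 0.625 = 13.375 dBu.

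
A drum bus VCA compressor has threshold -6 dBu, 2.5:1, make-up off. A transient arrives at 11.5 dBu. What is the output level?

1 dBu

The input is 17.5 dB above the -6 dBu threshold.
The 17.5 dB excess becomes 7 dB after 2.5:1 reduction.
Output = -6 + 7 = 1 dBu.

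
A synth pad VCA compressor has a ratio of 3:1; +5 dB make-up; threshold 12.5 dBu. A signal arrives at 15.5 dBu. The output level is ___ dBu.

18.5 dBu

Overshoot: 15.5 − 12.5 = 3 dB.
The 3 dB excess becomes 1 dB after 3:1 reduction.
Output = 12.5 + 1 = 13.5 dBu; make-up adds 5 dB, giving 18.5 dBu.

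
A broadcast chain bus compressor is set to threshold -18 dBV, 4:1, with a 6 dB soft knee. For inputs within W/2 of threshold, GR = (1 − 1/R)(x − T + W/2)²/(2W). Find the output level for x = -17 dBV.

-18 dBV

x − T + W/2 = -17 − (-18) + 3 = 4.
GR = (1 − 1/4) × 4² / 12 = 0.75 × 16 / 12 = 1 dB.
Output = -17 − 1 = -18 dBV.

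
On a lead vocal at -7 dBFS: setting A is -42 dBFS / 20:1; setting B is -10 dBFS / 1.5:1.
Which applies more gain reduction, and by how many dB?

A, by 32.25 dB

A: GR = 35 − 35/20 = 33.25 dB.
B: GR = 3 − 3/1.5 = 1 dB.
A reduces 32.25 dB more.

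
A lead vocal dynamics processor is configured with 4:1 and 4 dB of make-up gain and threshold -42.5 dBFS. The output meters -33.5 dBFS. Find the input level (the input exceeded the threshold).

-22.5 dBFS

Remove make-up: -33.5 − 4 = -37.5 dBFS.
That's 5 dB above the -42.5 dBFS threshold.
Before 4:1 compression the overshoot was 5 × 4 = 20 dB, so input = -42.5 + 20 = -22.5 dBFS.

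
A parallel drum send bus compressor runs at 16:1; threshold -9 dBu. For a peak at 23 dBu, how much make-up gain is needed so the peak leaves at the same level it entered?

30 dB

Overshoot 32 dB → 32/16 = 2 dB after compression, so the compressed level is -9 + 2 = -7 dBu.
Make-up = target − compressed = 23 − (-7) = 30 dB.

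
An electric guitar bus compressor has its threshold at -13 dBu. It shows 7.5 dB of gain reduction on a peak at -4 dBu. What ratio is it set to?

6:1

Input overshoot = -4 − (-13) = 9 dB.
Output overshoot = 9 − 7.5 = 1.5 dB.
Ratio = input overshoot / output overshoot = 9 / 1.5 = 6.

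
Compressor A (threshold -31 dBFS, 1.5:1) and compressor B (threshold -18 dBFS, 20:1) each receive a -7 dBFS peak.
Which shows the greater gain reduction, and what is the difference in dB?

B, by 2.45 dB

A: overshoot 24 dB → output overshoot 16 dB → GR 8 dB.
B: overshoot 11 dB → output overshoot 0.55 dB → GR 10.45 dB.
B applies 2.45 dB more gain reduction.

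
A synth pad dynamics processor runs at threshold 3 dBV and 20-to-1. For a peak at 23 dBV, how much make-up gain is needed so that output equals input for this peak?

Overshoot 20 dB → 20/20 = 1 dB after compression, so the compressed level is 3 + 1 = 4 dBV.
Make-up = target − compressed = 23 − 4 = 19 dB.

19 dB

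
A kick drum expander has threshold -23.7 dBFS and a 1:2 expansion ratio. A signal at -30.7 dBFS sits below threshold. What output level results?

-37.7 dBFS

The input is 7 dB below the -23.7 dBFS threshold.
A 1:2 expander multiplies undershoot by 2: 7 × 2 = 14 dB below threshold.
Output = -23.7 − 14 = -37.7 dBFS.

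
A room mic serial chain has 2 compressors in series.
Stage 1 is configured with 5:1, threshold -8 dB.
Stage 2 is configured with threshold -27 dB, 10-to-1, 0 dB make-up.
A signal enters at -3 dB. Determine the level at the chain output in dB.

-25 dB

Stage 1: 5 dB above -8 dB, reduced 5:1 to 1 dB above → -7 dB.
Stage 2: -7 dB is 20 dB over -27 dB; at 10:1 that becomes 2 dB over, giving -25 dB.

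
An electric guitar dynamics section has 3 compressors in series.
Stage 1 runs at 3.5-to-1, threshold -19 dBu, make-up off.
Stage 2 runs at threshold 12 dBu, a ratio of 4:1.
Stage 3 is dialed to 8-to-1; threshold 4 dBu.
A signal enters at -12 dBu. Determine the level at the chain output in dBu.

Stage 1: 7 dB above -19 dBu, reduced 3.5:1 to 2 dB above → -17 dBu.
Stage 2: -17 dBu is at or below the 12 dBu threshold — no compression; output -17 dBu.
Stage 3: -17 dBu is at or below the 4 dBu threshold — no compression; output -17 dBu.

-17 dBu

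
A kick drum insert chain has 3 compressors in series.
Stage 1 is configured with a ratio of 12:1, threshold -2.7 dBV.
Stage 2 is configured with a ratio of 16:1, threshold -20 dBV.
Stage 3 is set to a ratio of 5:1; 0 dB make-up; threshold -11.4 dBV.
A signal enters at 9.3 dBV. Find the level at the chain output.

-18.85625 dBV

Stage 1: 9.3 dBV is 12 dB over -2.7 dBV; at 12:1 that becomes 1 dB over, giving -1.7 dBV.
Stage 2: -1.7 dBV is 18.3 dB over -20 dBV; at 16:1 that becomes 1.14375 dB over, giving -18.85625 dBV.
Stage 3: below threshold (-18.85625 ≤ -11.4); passes unchanged; output -18.85625 dBV.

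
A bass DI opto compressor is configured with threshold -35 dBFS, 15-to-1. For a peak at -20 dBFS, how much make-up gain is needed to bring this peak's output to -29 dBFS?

5 dB

The peak compresses to -35 + 15/15 = -34 dBFS.
To reach -29 dBFS requires -29 − (-34) = 5 dB of make-up.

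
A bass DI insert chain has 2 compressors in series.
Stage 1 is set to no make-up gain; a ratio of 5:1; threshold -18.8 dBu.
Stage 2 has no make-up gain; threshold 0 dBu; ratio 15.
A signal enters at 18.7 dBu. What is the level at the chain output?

Stage 1: 18.7 dBu is 37.5 dB over -18.8 dBu; at 5:1 that becomes 7.5 dB over, giving -11.3 dBu.
Stage 2: -11.3 dBu ≤ 0 dBu, so stage 2 doesn't engage; output -11.3 dBu.

-11.3 dBu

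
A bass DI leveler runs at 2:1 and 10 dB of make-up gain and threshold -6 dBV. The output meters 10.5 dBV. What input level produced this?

7 dBV

Before make-up, the level was 10.5 − 10 = 0.5 dBV.
That's 6.5 dB above the -6 dBV threshold.
Undo the ratio: input overshoot = 6.5 × 2 = 13 dB, giving input = 7 dBV.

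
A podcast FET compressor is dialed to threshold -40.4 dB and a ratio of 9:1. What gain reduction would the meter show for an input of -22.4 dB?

The signal is 18 dB above threshold.
After 9:1 compression the overshoot becomes 18/9 = 2 dB.
GR = overshoot in − overshoot out = 18 − 2 = 16 dB.

16 dB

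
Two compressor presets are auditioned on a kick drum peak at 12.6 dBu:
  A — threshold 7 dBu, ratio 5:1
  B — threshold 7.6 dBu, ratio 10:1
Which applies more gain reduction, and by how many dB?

A: GR = 5.6 − 5.6/5 = 4.48 dB.
B: GR = 5 − 5/10 = 4.5 dB.
Difference: 0.02 dB in favour of B.

B, by 0.02 dB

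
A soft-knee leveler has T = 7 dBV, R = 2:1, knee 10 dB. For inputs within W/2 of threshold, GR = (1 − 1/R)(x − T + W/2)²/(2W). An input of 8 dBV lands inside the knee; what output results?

7.1 dBV

x − T + W/2 = 8 − 7 + 5 = 6.
GR = (1 − 1/2) × 6² / 20 = 0.5 × 36 / 20 = 0.9 dB.
Output = 8 − 0.9 = 7.1 dBV.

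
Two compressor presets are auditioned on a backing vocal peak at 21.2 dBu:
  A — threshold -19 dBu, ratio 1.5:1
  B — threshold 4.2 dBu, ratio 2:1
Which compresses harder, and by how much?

A: GR = 40.2 − 40.2/1.5 = 13.4 dB.
B: GR = 17 − 17/2 = 8.5 dB.
A applies 4.9 dB more gain reduction.

A, by 4.9 dB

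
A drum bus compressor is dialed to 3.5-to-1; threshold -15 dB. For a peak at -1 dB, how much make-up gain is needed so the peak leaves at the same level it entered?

Overshoot 14 dB → 14/3.5 = 4 dB after compression, so the compressed level is -15 + 4 = -11 dB.
Make-up = target − compressed = -1 − (-11) = 10 dB.

10 dB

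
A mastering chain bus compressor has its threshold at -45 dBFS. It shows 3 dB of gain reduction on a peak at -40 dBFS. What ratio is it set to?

Input overshoot = -40 − (-45) = 5 dB.
Output overshoot = 5 − 3 = 2 dB.
Ratio = input overshoot / output overshoot = 5 / 2 = 2.5.

2.5:1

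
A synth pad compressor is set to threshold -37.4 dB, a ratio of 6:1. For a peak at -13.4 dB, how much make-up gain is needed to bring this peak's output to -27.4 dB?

6 dB

Without make-up, output = threshold + overshoot/6 = -37.4 + 4 = -33.4 dB.
Gap to target: 6 dB.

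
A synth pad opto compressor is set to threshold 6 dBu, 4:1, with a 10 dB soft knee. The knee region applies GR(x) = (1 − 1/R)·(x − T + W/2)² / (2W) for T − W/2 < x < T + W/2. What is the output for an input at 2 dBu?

1.9625 dBu

x − T + W/2 = 2 − 6 + 5 = 1.
GR = (1 − 1/4) × 1² / 20 = 0.75 × 1 / 20 = 0.0375 dB.
Output = 2 − 0.0375 = 1.9625 dBu.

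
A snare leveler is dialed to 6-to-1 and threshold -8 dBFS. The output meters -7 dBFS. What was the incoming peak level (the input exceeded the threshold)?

-2 dBFS

Post-compression overshoot = -7 − (-8) = 1 dB.
Undo the ratio: input overshoot = 1 × 6 = 6 dB, giving input = -2 dBFS.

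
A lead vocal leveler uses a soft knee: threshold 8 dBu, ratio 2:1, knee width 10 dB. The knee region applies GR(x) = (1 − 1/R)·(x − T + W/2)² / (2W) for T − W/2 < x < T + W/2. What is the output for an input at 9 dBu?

8.1 dBu

x − T + W/2 = 9 − 8 + 5 = 6.
GR = (1 − 1/2) × 6² / 20 = 0.5 × 36 / 20 = 0.9 dB.
Output = 9 − 0.9 = 8.1 dBu.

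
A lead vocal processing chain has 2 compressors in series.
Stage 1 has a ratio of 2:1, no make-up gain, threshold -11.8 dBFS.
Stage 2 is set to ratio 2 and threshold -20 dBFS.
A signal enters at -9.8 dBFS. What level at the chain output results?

Stage 1: overshoot 2 dB → 2/2 = 1 dB → -10.8 dBFS.
Stage 2: overshoot 9.2 dB → 9.2/2 = 4.6 dB → -15.4 dBFS.

-15.4 dBFS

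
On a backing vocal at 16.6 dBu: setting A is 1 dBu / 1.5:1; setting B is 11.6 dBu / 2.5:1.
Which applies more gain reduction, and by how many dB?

A: GR = 15.6 − 15.6/1.5 = 5.2 dB.
B: GR = 5 − 5/2.5 = 3 dB.
A applies 2.2 dB more gain reduction.

A, by 2.2 dB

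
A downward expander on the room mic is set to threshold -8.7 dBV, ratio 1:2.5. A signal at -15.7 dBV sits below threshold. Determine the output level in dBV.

Below threshold, a 1:2.5 expander applies gain = (2.5−1)×(T − x) of attenuation.
(2.5−1) × 7 = 10.5 dB, so output = -15.7 − 10.5 = -26.2 dBV.

-26.2 dBV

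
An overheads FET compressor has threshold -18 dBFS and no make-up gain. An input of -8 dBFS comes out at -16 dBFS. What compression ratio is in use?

Input overshoot = -8 − (-18) = 10 dB; output overshoot = -16 − (-18) = 2 dB.
Ratio = 10 / 2 = 5.

5:1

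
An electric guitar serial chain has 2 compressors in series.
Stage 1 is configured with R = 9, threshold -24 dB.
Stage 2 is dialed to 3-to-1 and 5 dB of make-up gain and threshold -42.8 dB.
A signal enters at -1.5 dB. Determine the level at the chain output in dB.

-30.7 dB

Stage 1: 22.5 dB above -24 dB, reduced 9:1 to 2.5 dB above → -21.5 dB.
Stage 2: overshoot 21.3 dB → 21.3/3 = 7.1 dB → -35.7 dB; +5 dB make-up → -30.7 dB.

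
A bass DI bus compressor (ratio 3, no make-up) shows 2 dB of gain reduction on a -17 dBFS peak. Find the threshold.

-20 dBFS

Gain reduction = -17 − (-19) = 2 dB; output overshoot = GR / (R − 1) = 2 / 2 = 1 dB.
Threshold = output − output overshoot = -19 − 1 = -20 dBFS.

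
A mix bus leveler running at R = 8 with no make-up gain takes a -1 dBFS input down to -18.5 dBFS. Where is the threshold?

Gain reduction = -1 − (-18.5) = 17.5 dB; output overshoot = GR / (R − 1) = 17.5 / 7 = 2.5 dB.
Threshold = output − output overshoot = -18.5 − 2.5 = -21 dBFS.

-21 dBFS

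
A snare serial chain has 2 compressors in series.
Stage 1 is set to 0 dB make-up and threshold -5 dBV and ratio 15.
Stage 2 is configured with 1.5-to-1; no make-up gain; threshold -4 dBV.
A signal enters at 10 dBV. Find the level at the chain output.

-4 dBV

Stage 1: overshoot 15 dB → 15/15 = 1 dB → -4 dBV.
Stage 2: -4 dBV ≤ -4 dBV, so stage 2 doesn't engage; output -4 dBV.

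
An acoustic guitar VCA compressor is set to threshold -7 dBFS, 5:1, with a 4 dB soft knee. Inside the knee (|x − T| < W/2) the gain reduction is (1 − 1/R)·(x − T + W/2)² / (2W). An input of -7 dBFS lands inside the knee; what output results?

-7.4 dBFS

x − T + W/2 = -7 − (-7) + 2 = 2.
GR = (1 − 1/5) × 2² / 8 = 0.8 × 4 / 8 = 0.4 dB.
Output = -7 − 0.4 = -7.4 dBFS.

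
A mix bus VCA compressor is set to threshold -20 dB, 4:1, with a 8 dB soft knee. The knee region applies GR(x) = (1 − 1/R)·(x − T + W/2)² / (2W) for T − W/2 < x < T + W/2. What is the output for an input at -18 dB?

-19.6875 dB

x − T + W/2 = -18 − (-20) + 4 = 6.
GR = (1 − 1/4) × 6² / 16 = 0.75 × 36 / 16 = 1.6875 dB.
Output = -18 − 1.6875 = -19.6875 dB.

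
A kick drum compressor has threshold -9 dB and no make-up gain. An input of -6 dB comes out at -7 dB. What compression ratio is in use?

1.5:1

Input overshoot = -6 − (-9) = 3 dB; output overshoot = -7 − (-9) = 2 dB.
Ratio = 3 / 2 = 1.5.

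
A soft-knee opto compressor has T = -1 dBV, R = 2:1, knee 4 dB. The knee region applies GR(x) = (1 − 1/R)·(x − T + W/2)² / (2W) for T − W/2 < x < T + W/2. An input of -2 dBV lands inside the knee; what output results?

x − T + W/2 = -2 − (-1) + 2 = 1.
GR = (1 − 1/2) × 1² / 8 = 0.5 × 1 / 8 = 0.0625 dB.
Output = -2 − 0.0625 = -2.0625 dBV.

-2.0625 dBV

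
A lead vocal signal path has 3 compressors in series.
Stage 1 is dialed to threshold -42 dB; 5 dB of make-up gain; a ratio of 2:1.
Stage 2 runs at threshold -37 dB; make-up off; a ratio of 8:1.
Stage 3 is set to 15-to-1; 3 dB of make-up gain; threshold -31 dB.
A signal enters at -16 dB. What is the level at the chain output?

-32.375 dB

Stage 1: -16 dB is 26 dB over -42 dB; at 2:1 that becomes 13 dB over, giving -29 dB; +5 dB make-up → -24 dB.
Stage 2: -24 dB is 13 dB over -37 dB; at 8:1 that becomes 1.625 dB over, giving -35.375 dB.
Stage 3: below threshold (-35.375 ≤ -31); passes unchanged; make-up brings it to -32.375 dB.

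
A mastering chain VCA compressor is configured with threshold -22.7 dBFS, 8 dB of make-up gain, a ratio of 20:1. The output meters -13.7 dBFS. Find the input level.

-2.7 dBFS

Remove make-up: -13.7 − 8 = -21.7 dBFS.
That's 1 dB above the -22.7 dBFS threshold.
Before 20:1 compression the overshoot was 1 × 20 = 20 dB, so input = -22.7 + 20 = -2.7 dBFS.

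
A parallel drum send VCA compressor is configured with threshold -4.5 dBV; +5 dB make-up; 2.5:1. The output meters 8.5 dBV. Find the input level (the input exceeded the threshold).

Remove make-up: 8.5 − 5 = 3.5 dBV.
Post-compression overshoot = 3.5 − (-4.5) = 8 dB.
Before 2.5:1 compression the overshoot was 8 × 2.5 = 20 dB, so input = -4.5 + 20 = 15.5 dBV.

15.5 dBV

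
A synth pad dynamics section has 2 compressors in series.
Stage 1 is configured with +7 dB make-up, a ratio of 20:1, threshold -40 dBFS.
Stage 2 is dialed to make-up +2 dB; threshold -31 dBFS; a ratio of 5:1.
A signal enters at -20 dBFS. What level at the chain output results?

Stage 1: -20 dBFS is 20 dB over -40 dBFS; at 20:1 that becomes 1 dB over, giving -39 dBFS; +7 dB make-up → -32 dBFS.
Stage 2: below threshold (-32 ≤ -31); passes unchanged; make-up brings it to -30 dBFS.

-30 dBFS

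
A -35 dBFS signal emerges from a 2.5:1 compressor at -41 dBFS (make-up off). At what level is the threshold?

Gain reduction = -35 − (-41) = 6 dB; output overshoot = GR / (R − 1) = 6 / 1.5 = 4 dB.
Threshold = output − output overshoot = -41 − 4 = -45 dBFS.

-45 dBFS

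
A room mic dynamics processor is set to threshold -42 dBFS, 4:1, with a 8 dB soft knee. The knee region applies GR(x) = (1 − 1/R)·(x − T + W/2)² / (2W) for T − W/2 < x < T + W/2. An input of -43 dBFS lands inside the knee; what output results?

-43.421875 dBFS

x − T + W/2 = -43 − (-42) + 4 = 3.
GR = (1 − 1/4) × 3² / 16 = 0.75 × 9 / 16 = 0.421875 dB.
Output = -43 − 0.421875 = -43.421875 dBFS.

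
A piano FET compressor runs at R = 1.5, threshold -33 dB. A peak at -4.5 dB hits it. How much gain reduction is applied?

9.5 dB

-4.5 dB exceeds the threshold by 28.5 dB.
At 1.5:1, output sits 28.5/1.5 = 19 dB above threshold.
GR = overshoot in − overshoot out = 28.5 − 19 = 9.5 dB.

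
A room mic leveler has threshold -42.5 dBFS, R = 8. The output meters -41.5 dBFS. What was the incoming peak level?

That's 1 dB above the -42.5 dBFS threshold.
Input overshoot = R × output overshoot = 8 dB → input = -42.5 + 8 = -34.5 dBFS.

-34.5 dBFS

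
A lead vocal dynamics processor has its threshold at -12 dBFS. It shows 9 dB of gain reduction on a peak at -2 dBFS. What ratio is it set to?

10:1

Input overshoot = -2 − (-12) = 10 dB.
Output overshoot = 10 − 9 = 1 dB.
Ratio = input overshoot / output overshoot = 10 / 1 = 10.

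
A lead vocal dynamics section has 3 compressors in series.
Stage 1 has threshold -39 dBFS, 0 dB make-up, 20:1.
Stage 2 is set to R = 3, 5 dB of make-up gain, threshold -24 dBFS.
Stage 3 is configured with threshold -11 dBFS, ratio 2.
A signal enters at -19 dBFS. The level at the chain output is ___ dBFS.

-33 dBFS

Stage 1: overshoot 20 dB → 20/20 = 1 dB → -38 dBFS.
Stage 2: below threshold (-38 ≤ -24); passes unchanged; make-up brings it to -33 dBFS.
Stage 3: below threshold (-33 ≤ -11); passes unchanged; output -33 dBFS.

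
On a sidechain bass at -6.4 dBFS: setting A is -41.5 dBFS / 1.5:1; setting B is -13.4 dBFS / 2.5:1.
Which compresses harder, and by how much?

A: 35.1 dB over, compressed to 23.4 dB over, so 11.7 dB of GR.
B: 7 dB over, compressed to 2.8 dB over, so 4.2 dB of GR.
A applies 7.5 dB more gain reduction.

A, by 7.5 dB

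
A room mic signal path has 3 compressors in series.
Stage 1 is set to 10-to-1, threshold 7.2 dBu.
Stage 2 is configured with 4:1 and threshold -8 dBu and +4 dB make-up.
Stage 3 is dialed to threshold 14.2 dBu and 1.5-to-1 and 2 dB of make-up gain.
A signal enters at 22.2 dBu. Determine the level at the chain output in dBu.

Stage 1: 22.2 dBu is 15 dB over 7.2 dBu; at 10:1 that becomes 1.5 dB over, giving 8.7 dBu.
Stage 2: overshoot 16.7 dB → 16.7/4 = 4.175 dB → -3.825 dBu; +4 dB make-up → 0.175 dBu.
Stage 3: 0.175 dBu is at or below the 14.2 dBu threshold — no compression; make-up brings it to 2.175 dBu.

2.175 dBu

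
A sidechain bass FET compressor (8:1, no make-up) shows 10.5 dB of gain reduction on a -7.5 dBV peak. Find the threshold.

-19.5 dBV

Input is 12 dB above T (since output overshoot × R = input overshoot: (-18 − T)·8 = -7.5 − T gives T = -19.5 dBV).
Check: -19.5 + (-7.5 − (-19.5))/8 = -19.5 + 1.5 = -18 dBV. ✓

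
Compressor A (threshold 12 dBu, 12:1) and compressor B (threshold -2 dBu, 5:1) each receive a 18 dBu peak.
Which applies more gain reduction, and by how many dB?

B, by 10.5 dB

A: GR = 6 − 6/12 = 5.5 dB.
B: GR = 20 − 20/5 = 16 dB.
Difference: 10.5 dB in favour of B.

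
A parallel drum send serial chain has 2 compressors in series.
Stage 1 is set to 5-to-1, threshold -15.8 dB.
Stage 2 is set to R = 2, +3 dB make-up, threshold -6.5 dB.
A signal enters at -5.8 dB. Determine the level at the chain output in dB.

Stage 1: 10 dB above -15.8 dB, reduced 5:1 to 2 dB above → -13.8 dB.
Stage 2: -13.8 dB ≤ -6.5 dB, so stage 2 doesn't engage; make-up brings it to -10.8 dB.

-10.8 dB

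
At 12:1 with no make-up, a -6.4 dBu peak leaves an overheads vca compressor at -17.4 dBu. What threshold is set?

-18.4 dBu

Input is 12 dB above T (since output overshoot × R = input overshoot: (-17.4 − T)·12 = -6.4 − T gives T = -18.4 dBu).
Check: -18.4 + (-6.4 − (-18.4))/12 = -18.4 + 1 = -17.4 dBu. ✓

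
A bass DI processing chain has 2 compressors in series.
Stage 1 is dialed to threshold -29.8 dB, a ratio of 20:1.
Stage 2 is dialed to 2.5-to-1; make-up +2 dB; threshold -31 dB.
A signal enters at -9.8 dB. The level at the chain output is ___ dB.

Stage 1: -9.8 dB is 20 dB over -29.8 dB; at 20:1 that becomes 1 dB over, giving -28.8 dB.
Stage 2: 2.2 dB above -31 dB, reduced 2.5:1 to 0.88 dB above → -30.12 dB; +2 dB make-up → -28.12 dB.

-28.12 dB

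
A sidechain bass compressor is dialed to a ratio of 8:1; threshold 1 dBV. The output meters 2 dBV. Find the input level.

That's 1 dB above the 1 dBV threshold.
Undo the ratio: input overshoot = 1 × 8 = 8 dB, giving input = 9 dBV.

9 dBV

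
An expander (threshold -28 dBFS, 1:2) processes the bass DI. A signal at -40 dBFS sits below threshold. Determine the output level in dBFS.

The input is 12 dB below the -28 dBFS threshold.
A 1:2 expander multiplies undershoot by 2: 12 × 2 = 24 dB below threshold.
Output = -28 − 24 = -52 dBFS.

-52 dBFS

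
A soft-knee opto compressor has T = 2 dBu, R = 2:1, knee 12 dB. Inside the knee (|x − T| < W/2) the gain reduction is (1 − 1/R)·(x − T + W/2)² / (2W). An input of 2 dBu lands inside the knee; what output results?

x − T + W/2 = 2 − 2 + 6 = 6.
GR = (1 − 1/2) × 6² / 24 = 0.5 × 36 / 24 = 0.75 dB.
Output = 2 − 0.75 = 1.25 dBu.

1.25 dBu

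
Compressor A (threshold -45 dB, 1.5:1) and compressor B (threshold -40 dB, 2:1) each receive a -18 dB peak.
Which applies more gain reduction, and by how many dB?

B, by 2 dB

A: GR = 27 − 27/1.5 = 9 dB.
B: GR = 22 − 22/2 = 11 dB.
B reduces 2 dB more.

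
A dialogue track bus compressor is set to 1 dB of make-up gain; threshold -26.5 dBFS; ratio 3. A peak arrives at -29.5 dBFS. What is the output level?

-29.5 dBFS is 3 dB below the -26.5 dBFS threshold, so no gain reduction is applied.
Make-up gain adds 1 dB: -29.5 + 1 = -28.5 dBFS.

-28.5 dBFS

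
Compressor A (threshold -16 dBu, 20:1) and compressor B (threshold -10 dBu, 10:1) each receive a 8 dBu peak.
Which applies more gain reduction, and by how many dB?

A, by 6.6 dB

A: 24 dB over, compressed to 1.2 dB over, so 22.8 dB of GR.
B: 18 dB over, compressed to 1.8 dB over, so 16.2 dB of GR.
A reduces 6.6 dB more.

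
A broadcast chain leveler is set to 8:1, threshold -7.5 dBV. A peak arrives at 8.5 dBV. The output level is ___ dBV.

-5.5 dBV

The input is 16 dB above the -7.5 dBV threshold.
The 16 dB excess becomes 2 dB after 8:1 reduction.
That puts the output at -5.5 dBV.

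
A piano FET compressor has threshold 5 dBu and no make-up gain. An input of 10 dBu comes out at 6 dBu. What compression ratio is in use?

Input overshoot = 10 − 5 = 5 dB; output overshoot = 6 − 5 = 1 dB.
Ratio = 5 / 1 = 5.

5:1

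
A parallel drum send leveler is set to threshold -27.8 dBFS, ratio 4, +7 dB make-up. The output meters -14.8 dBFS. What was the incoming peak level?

Remove make-up: -14.8 − 7 = -21.8 dBFS.
That's 6 dB above the -27.8 dBFS threshold.
Before 4:1 compression the overshoot was 6 × 4 = 24 dB, so input = -27.8 + 24 = -3.8 dBFS.

-3.8 dBFS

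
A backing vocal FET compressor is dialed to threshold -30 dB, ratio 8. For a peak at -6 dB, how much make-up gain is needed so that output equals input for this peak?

21 dB

Without make-up, output = threshold + overshoot/8 = -30 + 3 = -27 dB.
Gap to target: 21 dB.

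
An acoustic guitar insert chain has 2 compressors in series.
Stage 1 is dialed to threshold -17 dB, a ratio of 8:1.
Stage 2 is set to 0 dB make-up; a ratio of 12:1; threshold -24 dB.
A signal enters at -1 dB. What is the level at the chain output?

Stage 1: 16 dB above -17 dB, reduced 8:1 to 2 dB above → -15 dB.
Stage 2: 9 dB above -24 dB, reduced 12:1 to 0.75 dB above → -23.25 dB.

-23.25 dB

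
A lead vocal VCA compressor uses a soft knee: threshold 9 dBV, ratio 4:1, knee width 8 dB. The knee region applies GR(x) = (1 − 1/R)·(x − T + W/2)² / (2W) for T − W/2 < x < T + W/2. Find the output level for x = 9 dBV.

8.25 dBV

x − T + W/2 = 9 − 9 + 4 = 4.
GR = (1 − 1/4) × 4² / 16 = 0.75 × 16 / 16 = 0.75 dB.
Output = 9 − 0.75 = 8.25 dBV.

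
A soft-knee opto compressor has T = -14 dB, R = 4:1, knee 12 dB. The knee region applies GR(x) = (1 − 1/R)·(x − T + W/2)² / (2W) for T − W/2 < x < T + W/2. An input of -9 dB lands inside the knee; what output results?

x − T + W/2 = -9 − (-14) + 6 = 11.
GR = (1 − 1/4) × 11² / 24 = 0.75 × 121 / 24 = 3.78125 dB.
Output = -9 − 3.78125 = -12.78125 dB.

-12.78125 dB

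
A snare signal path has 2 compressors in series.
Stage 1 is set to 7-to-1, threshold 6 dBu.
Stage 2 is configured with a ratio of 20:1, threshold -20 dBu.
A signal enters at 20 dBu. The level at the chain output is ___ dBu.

-18.6 dBu

Stage 1: overshoot 14 dB → 14/7 = 2 dB → 8 dBu.
Stage 2: 28 dB above -20 dBu, reduced 20:1 to 1.4 dB above → -18.6 dBu.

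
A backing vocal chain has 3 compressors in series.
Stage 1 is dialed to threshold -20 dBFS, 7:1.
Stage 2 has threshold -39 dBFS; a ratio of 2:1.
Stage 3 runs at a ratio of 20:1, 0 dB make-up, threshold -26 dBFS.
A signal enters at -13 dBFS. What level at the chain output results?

Stage 1: -13 dBFS is 7 dB over -20 dBFS; at 7:1 that becomes 1 dB over, giving -19 dBFS.
Stage 2: -19 dBFS is 20 dB over -39 dBFS; at 2:1 that becomes 10 dB over, giving -29 dBFS.
Stage 3: below threshold (-29 ≤ -26); passes unchanged; output -29 dBFS.

-29 dBFS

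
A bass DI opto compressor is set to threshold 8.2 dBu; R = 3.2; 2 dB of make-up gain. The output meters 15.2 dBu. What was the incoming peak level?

Before make-up, the level was 15.2 − 2 = 13.2 dBu.
The compressed level sits 13.2 − 8.2 = 5 dB over threshold.
Undo the ratio: input overshoot = 5 × 3.2 = 16 dB, giving input = 24.2 dBu.

24.2 dBu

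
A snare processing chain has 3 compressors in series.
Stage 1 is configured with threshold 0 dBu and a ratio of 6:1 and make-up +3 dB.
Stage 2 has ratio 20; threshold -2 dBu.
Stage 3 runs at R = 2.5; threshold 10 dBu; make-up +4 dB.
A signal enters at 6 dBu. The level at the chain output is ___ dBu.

2.3 dBu

Stage 1: 6 dB above 0 dBu, reduced 6:1 to 1 dB above → 1 dBu; +3 dB make-up → 4 dBu.
Stage 2: 4 dBu is 6 dB over -2 dBu; at 20:1 that becomes 0.3 dB over, giving -1.7 dBu.
Stage 3: below threshold (-1.7 ≤ 10); passes unchanged; make-up brings it to 2.3 dBu.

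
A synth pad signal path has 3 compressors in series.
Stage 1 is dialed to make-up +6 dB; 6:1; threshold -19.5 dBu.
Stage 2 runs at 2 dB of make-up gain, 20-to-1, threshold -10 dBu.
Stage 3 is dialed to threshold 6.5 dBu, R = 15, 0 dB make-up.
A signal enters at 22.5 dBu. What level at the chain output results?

-7.825 dBu

Stage 1: 42 dB above -19.5 dBu, reduced 6:1 to 7 dB above → -12.5 dBu; +6 dB make-up → -6.5 dBu.
Stage 2: -6.5 dBu is 3.5 dB over -10 dBu; at 20:1 that becomes 0.175 dB over, giving -9.825 dBu; +2 dB make-up → -7.825 dBu.
Stage 3: below threshold (-7.825 ≤ 6.5); passes unchanged; output -7.825 dBu.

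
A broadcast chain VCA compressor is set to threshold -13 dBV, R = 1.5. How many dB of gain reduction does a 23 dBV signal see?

12 dB

Overshoot = 23 − (-13) = 36 dB.
After 1.5:1 compression the overshoot becomes 36/1.5 = 24 dB.
Gain reduction = 36 − 24 = 12 dB.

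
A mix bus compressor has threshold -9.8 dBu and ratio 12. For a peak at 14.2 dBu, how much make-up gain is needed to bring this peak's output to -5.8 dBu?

2 dB

The peak compresses to -9.8 + 24/12 = -7.8 dBu.
To reach -5.8 dBu requires -5.8 − (-7.8) = 2 dB of make-up.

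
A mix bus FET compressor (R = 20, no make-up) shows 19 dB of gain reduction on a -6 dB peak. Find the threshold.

-26 dB

Let T be the threshold. Output overshoot = (input overshoot)/R, so -25 − T = (-6 − T)/20.
20·(-25 − T) = -6 − T → 19·T = -500 − (-6) = -494.
T = -494/19 = -26 dB.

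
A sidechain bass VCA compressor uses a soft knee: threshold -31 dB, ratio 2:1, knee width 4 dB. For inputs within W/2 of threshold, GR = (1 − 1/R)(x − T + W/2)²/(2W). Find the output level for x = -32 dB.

-32.0625 dB

x − T + W/2 = -32 − (-31) + 2 = 1.
GR = (1 − 1/2) × 1² / 8 = 0.5 × 1 / 8 = 0.0625 dB.
Output = -32 − 0.0625 = -32.0625 dB.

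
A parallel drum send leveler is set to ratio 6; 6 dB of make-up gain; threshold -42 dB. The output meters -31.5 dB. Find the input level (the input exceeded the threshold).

-15 dB

Remove make-up: -31.5 − 6 = -37.5 dB.
The compressed level sits -37.5 − (-42) = 4.5 dB over threshold.
Undo the ratio: input overshoot = 4.5 × 6 = 27 dB, giving input = -15 dB.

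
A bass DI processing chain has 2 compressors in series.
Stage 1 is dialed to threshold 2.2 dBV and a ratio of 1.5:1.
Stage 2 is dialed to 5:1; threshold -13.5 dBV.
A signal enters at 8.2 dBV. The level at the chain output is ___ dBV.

-9.56 dBV

Stage 1: 8.2 dBV is 6 dB over 2.2 dBV; at 1.5:1 that becomes 4 dB over, giving 6.2 dBV.
Stage 2: 19.7 dB above -13.5 dBV, reduced 5:1 to 3.94 dB above → -9.56 dBV.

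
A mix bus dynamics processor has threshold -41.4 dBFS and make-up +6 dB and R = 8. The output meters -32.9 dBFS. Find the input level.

-21.4 dBFS

Before make-up, the level was -32.9 − 6 = -38.9 dBFS.
That's 2.5 dB above the -41.4 dBFS threshold.
Undo the ratio: input overshoot = 2.5 × 8 = 20 dB, giving input = -21.4 dBFS.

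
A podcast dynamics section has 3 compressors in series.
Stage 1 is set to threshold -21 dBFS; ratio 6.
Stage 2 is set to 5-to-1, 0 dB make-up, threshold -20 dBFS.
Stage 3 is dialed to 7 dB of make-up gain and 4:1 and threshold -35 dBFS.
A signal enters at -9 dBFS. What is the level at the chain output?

Stage 1: 12 dB above -21 dBFS, reduced 6:1 to 2 dB above → -19 dBFS.
Stage 2: -19 dBFS is 1 dB over -20 dBFS; at 5:1 that becomes 0.2 dB over, giving -19.8 dBFS.
Stage 3: overshoot 15.2 dB → 15.2/4 = 3.8 dB → -31.2 dBFS; +7 dB make-up → -24.2 dBFS.

-24.2 dBFS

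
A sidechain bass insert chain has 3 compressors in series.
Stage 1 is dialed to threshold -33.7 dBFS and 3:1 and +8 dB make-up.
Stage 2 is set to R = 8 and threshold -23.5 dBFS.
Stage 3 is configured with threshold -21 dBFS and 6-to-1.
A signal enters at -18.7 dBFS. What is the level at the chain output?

Stage 1: overshoot 15 dB → 15/3 = 5 dB → -28.7 dBFS; +8 dB make-up → -20.7 dBFS.
Stage 2: 2.8 dB above -23.5 dBFS, reduced 8:1 to 0.35 dB above → -23.15 dBFS.
Stage 3: -23.15 dBFS is at or below the -21 dBFS threshold — no compression; output -23.15 dBFS.

-23.15 dBFS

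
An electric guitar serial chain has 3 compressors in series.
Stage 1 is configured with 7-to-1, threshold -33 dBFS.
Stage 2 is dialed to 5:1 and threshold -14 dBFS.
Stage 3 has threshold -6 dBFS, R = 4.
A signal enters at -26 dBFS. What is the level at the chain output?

Stage 1: overshoot 7 dB → 7/7 = 1 dB → -32 dBFS.
Stage 2: -32 dBFS ≤ -14 dBFS, so stage 2 doesn't engage; output -32 dBFS.
Stage 3: -32 dBFS ≤ -6 dBFS, so stage 3 doesn't engage; output -32 dBFS.

-32 dBFS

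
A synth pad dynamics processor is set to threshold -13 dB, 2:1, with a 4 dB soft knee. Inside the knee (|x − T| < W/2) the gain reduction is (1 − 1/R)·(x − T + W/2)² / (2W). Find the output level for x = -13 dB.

x − T + W/2 = -13 − (-13) + 2 = 2.
GR = (1 − 1/2) × 2² / 8 = 0.5 × 4 / 8 = 0.25 dB.
Output = -13 − 0.25 = -13.25 dB.

-13.25 dB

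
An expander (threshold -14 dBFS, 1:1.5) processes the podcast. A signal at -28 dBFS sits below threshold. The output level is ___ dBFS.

Below threshold, a 1:1.5 expander applies gain = (1.5−1)×(T − x) of attenuation.
(1.5−1) × 14 = 7 dB, so output = -28 − 7 = -35 dBFS.

-35 dBFS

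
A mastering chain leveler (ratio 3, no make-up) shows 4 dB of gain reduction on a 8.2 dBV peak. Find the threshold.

2.2 dBV

Gain reduction = 8.2 − 4.2 = 4 dB; output overshoot = GR / (R − 1) = 4 / 2 = 2 dB.
Threshold = output − output overshoot = 4.2 − 2 = 2.2 dBV.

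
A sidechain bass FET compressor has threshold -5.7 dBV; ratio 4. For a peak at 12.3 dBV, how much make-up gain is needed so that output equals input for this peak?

Without make-up, output = threshold + overshoot/4 = -5.7 + 4.5 = -1.2 dBV.
Gap to target: 13.5 dB.

13.5 dB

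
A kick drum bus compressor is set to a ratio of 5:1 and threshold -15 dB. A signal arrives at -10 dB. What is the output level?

-14 dB

The input is 5 dB above the -15 dB threshold.
At 5:1 the overshoot is divided by 5, leaving 1 dB above threshold.
That puts the output at -14 dB.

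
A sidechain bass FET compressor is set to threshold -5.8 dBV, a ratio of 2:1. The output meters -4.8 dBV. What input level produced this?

Post-compression overshoot = -4.8 − (-5.8) = 1 dB.
Input overshoot = R × output overshoot = 2 dB → input = -5.8 + 2 = -3.8 dBV.

-3.8 dBV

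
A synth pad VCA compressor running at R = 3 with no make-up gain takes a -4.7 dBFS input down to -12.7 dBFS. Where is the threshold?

Input is 12 dB above T (since output overshoot × R = input overshoot: (-12.7 − T)·3 = -4.7 − T gives T = -16.7 dBFS).
Check: -16.7 + (-4.7 − (-16.7))/3 = -16.7 + 4 = -12.7 dBFS. ✓

-16.7 dBFS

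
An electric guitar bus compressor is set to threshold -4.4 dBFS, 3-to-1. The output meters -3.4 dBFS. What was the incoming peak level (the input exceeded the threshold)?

The compressed level sits -3.4 − (-4.4) = 1 dB over threshold.
Before 3:1 compression the overshoot was 1 × 3 = 3 dB, so input = -4.4 + 3 = -1.4 dBFS.

-1.4 dBFS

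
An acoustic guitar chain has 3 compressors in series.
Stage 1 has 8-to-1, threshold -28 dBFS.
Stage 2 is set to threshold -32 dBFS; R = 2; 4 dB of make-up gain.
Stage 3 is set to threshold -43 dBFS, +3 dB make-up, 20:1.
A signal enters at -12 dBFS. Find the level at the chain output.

Stage 1: 16 dB above -28 dBFS, reduced 8:1 to 2 dB above → -26 dBFS.
Stage 2: 6 dB above -32 dBFS, reduced 2:1 to 3 dB above → -29 dBFS; +4 dB make-up → -25 dBFS.
Stage 3: overshoot 18 dB → 18/20 = 0.9 dB → -42.1 dBFS; +3 dB make-up → -39.1 dBFS.

-39.1 dBFS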